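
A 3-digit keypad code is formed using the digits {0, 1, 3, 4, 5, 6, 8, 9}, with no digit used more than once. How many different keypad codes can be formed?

336

With no repetition, fill the 3 digits in order: 8 choices, then 7, down to 6.
That product is 8 × 7 × 6 = 336.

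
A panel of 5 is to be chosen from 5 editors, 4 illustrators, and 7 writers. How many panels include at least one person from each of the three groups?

With no constraint there are C(16,5) = 4368 possible selections.
Selections missing a whole group: no editors → C(11,5) = 462; no illustrators → C(12,5) = 792; no writers → C(9,5) = 126.
Add back selections omitting two groups (i.e. drawn from a single group): C(5,5) + C(4,5) + C(7,5) = 22.
By inclusion–exclusion: 4368 − 1380 + 22 = 3010.

3010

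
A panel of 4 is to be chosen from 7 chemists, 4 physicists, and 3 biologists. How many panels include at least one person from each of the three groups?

462

With no constraint there are C(14,4) = 1001 possible selections.
Subtract selections that omit an entire group: no chemists → C(7,4) = 35; no physicists → C(10,4) = 210; no biologists → C(11,4) = 330.
Add back selections omitting two groups (i.e. drawn from a single group): C(7,4) + C(4,4) + C(3,4) = 36.
By inclusion–exclusion: 1001 − 575 + 36 = 462.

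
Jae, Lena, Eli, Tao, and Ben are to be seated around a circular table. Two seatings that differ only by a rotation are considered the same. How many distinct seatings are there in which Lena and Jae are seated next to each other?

12

Treat {Lena, Jae} as one unit (2 internal orders) and seat the resulting 4 units around the table: (3)! circular arrangements.
So 2 × (3)! = 2 × 6 = 12.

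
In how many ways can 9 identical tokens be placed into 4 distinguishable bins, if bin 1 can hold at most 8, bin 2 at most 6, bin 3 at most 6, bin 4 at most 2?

115

Ignoring the caps, the number of non-negative solutions to x_1+…+x_4 = 9 is C(12,3) = 220.
Subtract solutions that violate a single cap (substitute x_i' = x_i − (cap_i+1)): x_1 ≥ 9 gives C(3,3) = 1; x_2 ≥ 7 gives C(5,3) = 10; x_3 ≥ 7 gives C(5,3) = 10; x_4 ≥ 3 gives C(9,3) = 84. Together 105.
No two caps can be exceeded simultaneously, so the pair terms are all 0.
By inclusion–exclusion the count is 220 − 105 + 0 = 115.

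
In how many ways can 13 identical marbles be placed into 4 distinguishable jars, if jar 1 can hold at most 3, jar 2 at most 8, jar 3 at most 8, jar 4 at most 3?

By stars and bars, unrestricted non-negative solutions to x_1+…+x_4 = 13 number C(13+3,3) = 560.
Subtract solutions that violate a single cap (substitute x_i' = x_i − (cap_i+1)): x_1 ≥ 4 gives C(12,3) = 220; x_2 ≥ 9 gives C(7,3) = 35; x_3 ≥ 9 gives C(7,3) = 35; x_4 ≥ 4 gives C(12,3) = 220. Together 510.
Add back pairs where two caps are both exceeded: 1 + 1 + 56 + 0 + 1 + 1 = 60.
By inclusion–exclusion the count is 560 − 510 + 60 = 110.

110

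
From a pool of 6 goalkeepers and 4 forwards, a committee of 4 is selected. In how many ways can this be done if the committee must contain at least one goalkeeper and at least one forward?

With no constraint there are C(10,4) = 210 possible selections.
Selections missing a whole group: no goalkeepers → C(4,4) = 1; no forwards → C(6,4) = 15.
Both groups omitted at once is impossible, so 210 − 16 = 194.

194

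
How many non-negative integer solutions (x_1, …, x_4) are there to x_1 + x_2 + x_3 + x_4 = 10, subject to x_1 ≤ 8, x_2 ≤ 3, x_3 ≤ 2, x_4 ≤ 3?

44

Without the upper bounds there are C(13,3) = 286 ways to split 10 among 4 variables.
Subtract solutions that violate a single cap (substitute x_i' = x_i − (cap_i+1)): x_1 ≥ 9 gives C(4,3) = 4; x_2 ≥ 4 gives C(9,3) = 84; x_3 ≥ 3 gives C(10,3) = 120; x_4 ≥ 4 gives C(9,3) = 84. Together 292.
Add back pairs where two caps are both exceeded: 0 + 0 + 0 + 20 + 10 + 20 = 50.
By inclusion–exclusion the count is 286 − 292 + 50 = 44.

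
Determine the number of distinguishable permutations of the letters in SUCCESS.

SUCCESS has 7 letters with C appearing twice and S appearing 3 times.
So there are 7! / (3!·2!) = 420 distinguishable arrangements.

420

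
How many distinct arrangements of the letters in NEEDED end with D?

20

Fix D in the last position and arrange the remaining 5 letters.
Those 5 letters have E appearing 3 times, giving (5)!/(3!) = 20.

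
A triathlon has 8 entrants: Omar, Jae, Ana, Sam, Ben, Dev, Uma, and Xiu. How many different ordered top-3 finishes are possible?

This is an ordered selection of 3 from 8: P(8,3).
That gives 8 × 7 × 6 = 336.

336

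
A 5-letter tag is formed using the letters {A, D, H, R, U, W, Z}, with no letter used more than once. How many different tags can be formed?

2520

This is a permutation of 5 out of 7: P(7,5) = 7!/2!.
7 × 6 × 5 × 4 × 3 = 2520.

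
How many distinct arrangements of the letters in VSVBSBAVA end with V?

2520

With the last slot taken by V, it remains to arrange the other 8 letters (SVBSBAVA).
Those 8 letters have A appearing twice, B appearing twice, S appearing twice, and V appearing twice, giving (8)!/(2!·2!·2!·2!) = 2520.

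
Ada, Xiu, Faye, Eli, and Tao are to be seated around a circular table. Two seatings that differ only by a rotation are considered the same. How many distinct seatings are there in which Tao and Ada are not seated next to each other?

All circular seatings of 5 people number (4)! = 24.
Those with Tao next to Ada: fuse the pair into one unit and seat 4 units around a circle — 2·(3)! = 12.
Subtracting, 24 − 12 = 12.

12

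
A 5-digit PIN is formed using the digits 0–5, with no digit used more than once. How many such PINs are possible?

720

With no repetition, fill the 5 digits in order: 6 choices, then 5, down to 2.
6 × 5 × 4 × 3 × 2 = 720.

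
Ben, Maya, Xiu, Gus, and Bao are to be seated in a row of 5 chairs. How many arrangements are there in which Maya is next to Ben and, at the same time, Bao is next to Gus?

Treat {Maya,Ben} as one block (2 orders) and {Bao,Gus} as another (2 orders).
That leaves 3 units to arrange: 2 × 2 × 3! = 4 × 6 = 24.

24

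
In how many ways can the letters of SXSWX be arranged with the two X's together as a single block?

Treat the 2 copies of X as a single block. The multiset to arrange is then {XX, S, S, W}, 4 items in all.
That gives (4)!/(2!) = 12 arrangements.

12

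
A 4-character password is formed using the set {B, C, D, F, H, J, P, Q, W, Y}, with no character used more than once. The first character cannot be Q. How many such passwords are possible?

The first character has 10−1 = 9 choices (anything except Q).
The remaining 3 characters are filled from the other 9 symbols without repetition: 9 × 8 × 7 = 504.
Total: 9 × 504 = 4536.

4536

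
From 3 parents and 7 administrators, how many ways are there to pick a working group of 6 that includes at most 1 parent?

Split by how many parents are chosen (0 through 1).
Sum: C(3,0)·C(7,6) + C(3,1)·C(7,5) = 7 + 63 = 70.

70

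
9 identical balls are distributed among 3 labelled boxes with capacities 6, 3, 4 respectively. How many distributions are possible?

14

By stars and bars, unrestricted non-negative solutions to x_1+…+x_3 = 9 number C(9+2,2) = 55.
Subtract solutions that violate a single cap (substitute x_i' = x_i − (cap_i+1)): x_1 ≥ 7 gives C(4,2) = 6; x_2 ≥ 4 gives C(7,2) = 21; x_3 ≥ 5 gives C(6,2) = 15. Together 42.
Add back pairs where two caps are both exceeded: 0 + 0 + 1 = 1.
By inclusion–exclusion the count is 55 − 42 + 1 = 14.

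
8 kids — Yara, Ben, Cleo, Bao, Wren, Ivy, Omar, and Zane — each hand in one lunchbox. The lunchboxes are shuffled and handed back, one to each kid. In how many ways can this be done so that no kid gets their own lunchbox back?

Count assignments avoiding every fixed point. For any j of the 8 kids fixed to their own lunchbox, the other 8−j can be arranged in (8−j)! ways.
By inclusion–exclusion this is Σ_{j=0}^{8} (−1)^j C(8,j)·(8−j)!.
Computing: 40320 − 40320 + 20160 − 6720 + 1680 − 336 + 56 − 8 + 1 = 14833.

14833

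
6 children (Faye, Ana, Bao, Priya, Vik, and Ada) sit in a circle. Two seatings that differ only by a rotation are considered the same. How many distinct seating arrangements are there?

120

Around a circle, 6 distinct people have 6!/6 = (5)! = 120 rotationally distinct seatings.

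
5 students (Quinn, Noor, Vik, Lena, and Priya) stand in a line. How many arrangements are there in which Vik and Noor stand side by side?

48

Treat {Vik, Noor} as a single unit. There are 4 units to order, and the pair itself can be ordered 2 ways.
That gives 2 × 4! = 2 × 24 = 48.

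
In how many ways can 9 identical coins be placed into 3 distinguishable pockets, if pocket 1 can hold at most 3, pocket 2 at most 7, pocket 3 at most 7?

28

Without the upper bounds there are C(11,2) = 55 ways to split 9 among 3 pockets.
Subtract solutions that violate a single cap (substitute x_i' = x_i − (cap_i+1)): x_1 ≥ 4 gives C(7,2) = 21; x_2 ≥ 8 gives C(3,2) = 3; x_3 ≥ 8 gives C(3,2) = 3. Together 27.
No two caps can be exceeded simultaneously, so the pair terms are all 0.
By inclusion–exclusion the count is 55 − 27 + 0 = 28.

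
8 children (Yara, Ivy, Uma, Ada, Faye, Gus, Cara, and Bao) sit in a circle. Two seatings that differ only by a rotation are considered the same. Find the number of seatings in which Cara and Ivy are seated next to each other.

Glue Cara and Ivy into a block (2 internal orders). Seating 7 units around a circle gives (6)! arrangements.
So 2 × (6)! = 2 × 720 = 1440.

1440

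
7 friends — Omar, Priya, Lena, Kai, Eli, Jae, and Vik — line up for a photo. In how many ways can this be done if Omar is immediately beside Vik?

Glue Omar and Vik into one block (2 internal orders), leaving 6 units to arrange in a row.
So the count is 2·(6)! = 1440.

1440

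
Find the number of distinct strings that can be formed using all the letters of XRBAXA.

180

The 6 letters of XRBAXA have repeats: A appearing twice and X appearing twice.
The number of distinct arrangements is 6!/(2!·2!) = 720/4 = 180.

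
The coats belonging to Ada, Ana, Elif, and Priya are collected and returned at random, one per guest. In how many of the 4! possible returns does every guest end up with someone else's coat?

9

Count assignments avoiding every fixed point. For any j of the 4 guests fixed to their own coat, the other 4−j can be arranged in (4−j)! ways.
By inclusion–exclusion this is Σ_{j=0}^{4} (−1)^j C(4,j)·(4−j)!.
Computing: 24 − 24 + 12 − 4 + 1 = 9.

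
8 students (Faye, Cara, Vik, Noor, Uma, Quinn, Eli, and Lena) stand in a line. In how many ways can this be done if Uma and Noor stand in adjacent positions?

10080

Treat {Uma, Noor} as a single unit. There are 7 units to order, and the pair itself can be ordered 2 ways.
So the count is 2·(7)! = 10080.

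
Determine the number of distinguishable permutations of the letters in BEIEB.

BEIEB has 5 letters with B appearing twice and E appearing twice.
So there are 5! / (2!·2!) = 30 distinguishable arrangements.

30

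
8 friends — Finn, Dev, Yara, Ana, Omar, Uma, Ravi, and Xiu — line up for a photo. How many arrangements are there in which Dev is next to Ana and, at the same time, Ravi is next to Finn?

2880

Treat {Dev,Ana} as one block (2 orders) and {Ravi,Finn} as another (2 orders).
That leaves 6 units to arrange: 2 × 2 × 6! = 4 × 720 = 2880.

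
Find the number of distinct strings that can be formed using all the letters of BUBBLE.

120

The 6 letters of BUBBLE have repeats: B appearing 3 times.
So there are 6! / (3!) = 120 distinguishable arrangements.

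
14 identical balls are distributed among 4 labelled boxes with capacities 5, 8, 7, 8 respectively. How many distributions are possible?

320

Without the upper bounds there are C(17,3) = 680 ways to split 14 among 4 boxes.
Subtract solutions that violate a single cap (substitute x_i' = x_i − (cap_i+1)): x_1 ≥ 6 gives C(11,3) = 165; x_2 ≥ 9 gives C(8,3) = 56; x_3 ≥ 8 gives C(9,3) = 84; x_4 ≥ 9 gives C(8,3) = 56. Together 361.
Add back pairs where two caps are both exceeded: 0 + 1 + 0 + 0 + 0 + 0 = 1.
By inclusion–exclusion the count is 680 − 361 + 1 = 320.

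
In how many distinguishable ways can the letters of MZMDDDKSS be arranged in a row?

The 9 letters of MZMDDDKSS have repeats: D appearing 3 times, M appearing twice, and S appearing twice.
Dividing 9! = 362880 by 3!·2!·2! = 24 for the repeated letters gives 15120.

15120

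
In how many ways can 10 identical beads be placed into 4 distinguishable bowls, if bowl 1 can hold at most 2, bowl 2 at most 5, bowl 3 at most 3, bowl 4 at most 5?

42

Ignoring the caps, the number of non-negative solutions to x_1+…+x_4 = 10 is C(13,3) = 286.
Subtract solutions that violate a single cap (substitute x_i' = x_i − (cap_i+1)): x_1 ≥ 3 gives C(10,3) = 120; x_2 ≥ 6 gives C(7,3) = 35; x_3 ≥ 4 gives C(9,3) = 84; x_4 ≥ 6 gives C(7,3) = 35. Together 274.
Add back pairs where two caps are both exceeded: 4 + 20 + 4 + 1 + 0 + 1 = 30.
By inclusion–exclusion the count is 286 − 274 + 30 = 42.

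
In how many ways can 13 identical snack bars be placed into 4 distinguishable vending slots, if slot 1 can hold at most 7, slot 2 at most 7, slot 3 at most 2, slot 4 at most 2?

36

By stars and bars, unrestricted non-negative solutions to x_1+…+x_4 = 13 number C(13+3,3) = 560.
Subtract solutions that violate a single cap (substitute x_i' = x_i − (cap_i+1)): x_1 ≥ 8 gives C(8,3) = 56; x_2 ≥ 8 gives C(8,3) = 56; x_3 ≥ 3 gives C(13,3) = 286; x_4 ≥ 3 gives C(13,3) = 286. Together 684.
Add back pairs where two caps are both exceeded: 0 + 10 + 10 + 10 + 10 + 120 = 160.
By inclusion–exclusion the count is 560 − 684 + 160 = 36.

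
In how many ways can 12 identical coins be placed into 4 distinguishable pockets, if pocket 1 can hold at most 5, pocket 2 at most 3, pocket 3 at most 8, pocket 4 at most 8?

176

By stars and bars, unrestricted non-negative solutions to x_1+…+x_4 = 12 number C(12+3,3) = 455.
Subtract solutions that violate a single cap (substitute x_i' = x_i − (cap_i+1)): x_1 ≥ 6 gives C(9,3) = 84; x_2 ≥ 4 gives C(11,3) = 165; x_3 ≥ 9 gives C(6,3) = 20; x_4 ≥ 9 gives C(6,3) = 20. Together 289.
Add back pairs where two caps are both exceeded: 10 + 0 + 0 + 0 + 0 + 0 = 10.
By inclusion–exclusion the count is 455 − 289 + 10 = 176.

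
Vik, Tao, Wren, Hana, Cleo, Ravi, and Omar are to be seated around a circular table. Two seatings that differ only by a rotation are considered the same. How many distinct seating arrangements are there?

720

Fix one person's seat to break rotational symmetry; the remaining 6 people can be arranged in (6)! = 720 ways.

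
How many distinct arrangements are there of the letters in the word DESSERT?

1260

Letter multiplicities in DESSERT: D×1, E×2, R×1, S×2, T×1.
The number of distinct arrangements is 7!/(2!·2!) = 5040/4 = 1260.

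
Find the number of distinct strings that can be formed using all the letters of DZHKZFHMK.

45360

Letter multiplicities in DZHKZFHMK: D×1, F×1, H×2, K×2, M×1, Z×2.
So there are 9! / (2!·2!·2!) = 45360 distinguishable arrangements.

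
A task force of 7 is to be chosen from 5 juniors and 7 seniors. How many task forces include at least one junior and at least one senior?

With no constraint there are C(12,7) = 792 possible selections.
Subtract selections that omit an entire group: no juniors → C(7,7) = 1; no seniors → C(5,7) = 0.
Both groups omitted at once is impossible, so 792 − 1 = 791.

791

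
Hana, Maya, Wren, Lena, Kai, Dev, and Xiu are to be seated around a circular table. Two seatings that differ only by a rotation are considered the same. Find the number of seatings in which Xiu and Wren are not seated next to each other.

480

All circular seatings of 7 people number (6)! = 720.
Those with Xiu next to Wren: fuse the pair into one unit and seat 6 units around a circle — 2·(5)! = 240.
Subtracting, 720 − 240 = 480.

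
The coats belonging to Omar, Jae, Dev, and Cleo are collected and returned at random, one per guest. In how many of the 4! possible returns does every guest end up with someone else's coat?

Let Aᵢ be the assignments in which guest i gets their own coat. We want the size of the complement of A₁∪…∪A_4.
By inclusion–exclusion this is Σ_{j=0}^{4} (−1)^j C(4,j)·(4−j)!.
Computing: 24 − 24 + 12 − 4 + 1 = 9.

9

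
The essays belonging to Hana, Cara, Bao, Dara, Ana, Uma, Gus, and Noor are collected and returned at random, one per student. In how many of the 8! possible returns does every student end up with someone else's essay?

This is the derangement count D_8: permutations of 8 items with no fixed point.
By inclusion–exclusion this is Σ_{j=0}^{8} (−1)^j C(8,j)·(8−j)!.
Computing: 40320 − 40320 + 20160 − 6720 + 1680 − 336 + 56 − 8 + 1 = 14833.

14833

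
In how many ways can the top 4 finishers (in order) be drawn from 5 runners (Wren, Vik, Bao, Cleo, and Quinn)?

120

This is an ordered selection of 4 from 5: P(5,4).
That gives 5 × 4 × 3 × 2 = 120.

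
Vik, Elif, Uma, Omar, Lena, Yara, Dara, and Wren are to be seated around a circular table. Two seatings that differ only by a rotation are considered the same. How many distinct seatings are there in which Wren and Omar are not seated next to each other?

Without the restriction there are (7)! = 5040 seatings.
Seatings with Wren beside Omar: treat them as a block with 2 internal orders, giving 2 × (6)! = 1440.
Subtracting, 5040 − 1440 = 3600.

3600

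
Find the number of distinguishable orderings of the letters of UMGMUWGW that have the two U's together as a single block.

Treat the 2 copies of U as a single block. The multiset to arrange is then {UU, G, G, M, M, W, W}, 7 items in all.
That gives (7)!/(2!·2!·2!) = 630 arrangements.

630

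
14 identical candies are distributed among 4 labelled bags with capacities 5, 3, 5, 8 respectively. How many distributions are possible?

Without the upper bounds there are C(17,3) = 680 ways to split 14 among 4 bags.
Subtract solutions that violate a single cap (substitute x_i' = x_i − (cap_i+1)): x_1 ≥ 6 gives C(11,3) = 165; x_2 ≥ 4 gives C(13,3) = 286; x_3 ≥ 6 gives C(11,3) = 165; x_4 ≥ 9 gives C(8,3) = 56. Together 672.
Add back pairs where two caps are both exceeded: 35 + 10 + 0 + 35 + 4 + 0 = 84.
By inclusion–exclusion the count is 680 − 672 + 84 = 92.

92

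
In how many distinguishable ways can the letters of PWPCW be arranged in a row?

30

Letter multiplicities in PWPCW: C×1, P×2, W×2.
Dividing 5! = 120 by 2!·2! = 4 for the repeated letters gives 30.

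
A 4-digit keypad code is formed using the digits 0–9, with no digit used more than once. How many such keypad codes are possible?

This is a permutation of 4 out of 10: P(10,4) = 10!/6!.
10 × 9 × 8 × 7 = 5040.

5040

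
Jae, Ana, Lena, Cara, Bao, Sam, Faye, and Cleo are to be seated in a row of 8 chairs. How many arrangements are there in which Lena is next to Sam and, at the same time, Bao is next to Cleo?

Treat {Lena,Sam} as one block (2 orders) and {Bao,Cleo} as another (2 orders).
That leaves 6 units to arrange: 2 × 2 × 6! = 4 × 720 = 2880.

2880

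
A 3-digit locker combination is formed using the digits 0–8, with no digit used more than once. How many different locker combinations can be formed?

504

With no repetition, fill the 3 digits in order: 9 choices, then 8, down to 7.
That product is 9 × 8 × 7 = 504.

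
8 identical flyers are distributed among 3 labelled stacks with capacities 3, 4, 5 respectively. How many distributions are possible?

By stars and bars, unrestricted non-negative solutions to x_1+…+x_3 = 8 number C(8+2,2) = 45.
Subtract solutions that violate a single cap (substitute x_i' = x_i − (cap_i+1)): x_1 ≥ 4 gives C(6,2) = 15; x_2 ≥ 5 gives C(5,2) = 10; x_3 ≥ 6 gives C(4,2) = 6. Together 31.
No two caps can be exceeded simultaneously, so the pair terms are all 0.
By inclusion–exclusion the count is 45 − 31 + 0 = 14.

14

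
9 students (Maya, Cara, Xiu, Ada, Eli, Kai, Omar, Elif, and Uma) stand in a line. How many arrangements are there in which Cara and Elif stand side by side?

Treat {Cara, Elif} as a single unit. There are 8 units to order, and the pair itself can be ordered 2 ways.
So the count is 2·(8)! = 80640.

80640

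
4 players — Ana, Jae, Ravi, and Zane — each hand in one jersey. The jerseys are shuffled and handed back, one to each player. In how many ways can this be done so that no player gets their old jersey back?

Let Aᵢ be the assignments in which player i gets their old jersey. We want the size of the complement of A₁∪…∪A_4.
By inclusion–exclusion this is Σ_{j=0}^{4} (−1)^j C(4,j)·(4−j)!.
Computing: 24 − 24 + 12 − 4 + 1 = 9.

9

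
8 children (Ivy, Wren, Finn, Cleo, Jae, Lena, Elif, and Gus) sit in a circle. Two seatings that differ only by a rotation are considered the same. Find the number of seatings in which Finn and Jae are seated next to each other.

Glue Finn and Jae into a block (2 internal orders). Seating 7 units around a circle gives (6)! arrangements.
So 2 × (6)! = 2 × 720 = 1440.

1440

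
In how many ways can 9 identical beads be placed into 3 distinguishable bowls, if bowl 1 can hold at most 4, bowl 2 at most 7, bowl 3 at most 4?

22

Without the upper bounds there are C(11,2) = 55 ways to split 9 among 3 bowls.
Subtract solutions that violate a single cap (substitute x_i' = x_i − (cap_i+1)): x_1 ≥ 5 gives C(6,2) = 15; x_2 ≥ 8 gives C(3,2) = 3; x_3 ≥ 5 gives C(6,2) = 15. Together 33.
No two caps can be exceeded simultaneously, so the pair terms are all 0.
By inclusion–exclusion the count is 55 − 33 + 0 = 22.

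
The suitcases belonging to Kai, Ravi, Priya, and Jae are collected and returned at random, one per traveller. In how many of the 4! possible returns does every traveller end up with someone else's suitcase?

This is the derangement count D_4: permutations of 4 items with no fixed point.
By inclusion–exclusion this is Σ_{j=0}^{4} (−1)^j C(4,j)·(4−j)!.
Computing: 24 − 24 + 12 − 4 + 1 = 9.

9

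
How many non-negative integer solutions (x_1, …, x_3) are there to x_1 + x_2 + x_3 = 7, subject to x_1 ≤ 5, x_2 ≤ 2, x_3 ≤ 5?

Without the upper bounds there are C(9,2) = 36 ways to split 7 among 3 variables.
Subtract solutions that violate a single cap (substitute x_i' = x_i − (cap_i+1)): x_1 ≥ 6 gives C(3,2) = 3; x_2 ≥ 3 gives C(6,2) = 15; x_3 ≥ 6 gives C(3,2) = 3. Together 21.
No two caps can be exceeded simultaneously, so the pair terms are all 0.
By inclusion–exclusion the count is 36 − 21 + 0 = 15.

15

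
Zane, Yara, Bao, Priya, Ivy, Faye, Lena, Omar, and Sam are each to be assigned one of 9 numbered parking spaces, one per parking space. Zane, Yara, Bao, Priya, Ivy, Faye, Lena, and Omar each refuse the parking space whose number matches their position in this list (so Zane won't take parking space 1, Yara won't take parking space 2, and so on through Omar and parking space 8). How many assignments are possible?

148329

Let Aᵢ (for 1 ≤ i ≤ 8) be the placements that put person i in their forbidden parking space. Any j of these fix j positions, leaving (9−j)! ways to fill the rest, and there are C(8,j) ways to pick which j.
By inclusion–exclusion, the number of valid placements is Σ_{j=0}^{8} (−1)^j C(8,j)·(9−j)!.
Computing: 362880 − 322560 + 141120 − 40320 + 8400 − 1344 + 168 − 16 + 1 = 148329.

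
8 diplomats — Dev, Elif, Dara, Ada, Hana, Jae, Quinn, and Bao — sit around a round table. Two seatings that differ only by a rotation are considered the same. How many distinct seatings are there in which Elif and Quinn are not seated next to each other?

All circular seatings of 8 people number (7)! = 5040.
Seatings with Elif beside Quinn: treat them as a block with 2 internal orders, giving 2 × (6)! = 1440.
Subtracting, 5040 − 1440 = 3600.

3600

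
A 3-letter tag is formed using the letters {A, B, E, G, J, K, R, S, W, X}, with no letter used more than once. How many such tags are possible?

720

This is a permutation of 3 out of 10: P(10,3) = 10!/7!.
10 × 9 × 8 = 720.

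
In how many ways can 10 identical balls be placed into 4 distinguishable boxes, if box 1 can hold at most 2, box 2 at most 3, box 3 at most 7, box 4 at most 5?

62

Without the upper bounds there are C(13,3) = 286 ways to split 10 among 4 boxes.
Subtract solutions that violate a single cap (substitute x_i' = x_i − (cap_i+1)): x_1 ≥ 3 gives C(10,3) = 120; x_2 ≥ 4 gives C(9,3) = 84; x_3 ≥ 8 gives C(5,3) = 10; x_4 ≥ 6 gives C(7,3) = 35. Together 249.
Add back pairs where two caps are both exceeded: 20 + 0 + 4 + 0 + 1 + 0 = 25.
By inclusion–exclusion the count is 286 − 249 + 25 = 62.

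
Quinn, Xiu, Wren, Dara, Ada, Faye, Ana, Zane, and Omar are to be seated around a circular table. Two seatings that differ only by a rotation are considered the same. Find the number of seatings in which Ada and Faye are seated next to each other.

Glue Ada and Faye into a block (2 internal orders). Seating 8 units around a circle gives (7)! arrangements.
So 2 × (7)! = 2 × 5040 = 10080.

10080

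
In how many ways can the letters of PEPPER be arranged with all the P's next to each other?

12

Treat the 3 copies of P as a single block. The multiset to arrange is then {PPP, E, E, R}, 4 items in all.
That gives (4)!/(2!) = 12 arrangements.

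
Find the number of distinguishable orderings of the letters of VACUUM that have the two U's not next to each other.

Total arrangements of VACUUM: 6!/(2!) = 360.
Arrangements with the U's together: treat UU as one letter, giving (5)! = 120.
Subtracting, 360 − 120 = 240 arrangements keep the U's apart.

240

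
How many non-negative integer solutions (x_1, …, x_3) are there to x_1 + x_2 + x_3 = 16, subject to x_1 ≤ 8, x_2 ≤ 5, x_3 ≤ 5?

Ignoring the caps, the number of non-negative solutions to x_1+…+x_3 = 16 is C(18,2) = 153.
Subtract solutions that violate a single cap (substitute x_i' = x_i − (cap_i+1)): x_1 ≥ 9 gives C(9,2) = 36; x_2 ≥ 6 gives C(12,2) = 66; x_3 ≥ 6 gives C(12,2) = 66. Together 168.
Add back pairs where two caps are both exceeded: 3 + 3 + 15 = 21.
By inclusion–exclusion the count is 153 − 168 + 21 = 6.

6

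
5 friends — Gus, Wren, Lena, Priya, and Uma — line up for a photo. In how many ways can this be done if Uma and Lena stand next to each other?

Glue Uma and Lena into one block (2 internal orders), leaving 4 units to arrange in a row.
That gives 2 × 4! = 2 × 24 = 48.

48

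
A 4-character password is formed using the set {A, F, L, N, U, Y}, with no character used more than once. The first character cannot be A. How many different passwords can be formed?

300

The first character has 6−1 = 5 choices (anything except A).
The remaining 3 characters are filled from the other 5 symbols without repetition: 5 × 4 × 3 = 60.
Total: 5 × 60 = 300.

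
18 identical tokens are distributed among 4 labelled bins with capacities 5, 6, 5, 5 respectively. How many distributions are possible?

By stars and bars, unrestricted non-negative solutions to x_1+…+x_4 = 18 number C(18+3,3) = 1330.
Subtract solutions that violate a single cap (substitute x_i' = x_i − (cap_i+1)): x_1 ≥ 6 gives C(15,3) = 455; x_2 ≥ 7 gives C(14,3) = 364; x_3 ≥ 6 gives C(15,3) = 455; x_4 ≥ 6 gives C(15,3) = 455. Together 1729.
Add back pairs where two caps are both exceeded: 56 + 84 + 84 + 56 + 56 + 84 = 420.
Subtract triples: 0 + 0 + 1 + 0 = 1.
By inclusion–exclusion the count is 1330 − 1729 + 420 − 1 = 20.

20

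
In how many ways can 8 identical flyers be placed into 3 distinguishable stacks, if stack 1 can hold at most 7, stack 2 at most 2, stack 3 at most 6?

20

Ignoring the caps, the number of non-negative solutions to x_1+…+x_3 = 8 is C(10,2) = 45.
Subtract solutions that violate a single cap (substitute x_i' = x_i − (cap_i+1)): x_1 ≥ 8 gives C(2,2) = 1; x_2 ≥ 3 gives C(7,2) = 21; x_3 ≥ 7 gives C(3,2) = 3. Together 25.
No two caps can be exceeded simultaneously, so the pair terms are all 0.
By inclusion–exclusion the count is 45 − 25 + 0 = 20.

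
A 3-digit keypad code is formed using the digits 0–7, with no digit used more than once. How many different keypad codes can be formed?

With no repetition, fill the 3 digits in order: 8 choices, then 7, down to 6.
That product is 8 × 7 × 6 = 336.

336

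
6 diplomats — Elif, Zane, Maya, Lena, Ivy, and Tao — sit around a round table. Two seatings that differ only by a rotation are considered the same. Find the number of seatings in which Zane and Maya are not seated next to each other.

Without the restriction there are (5)! = 120 seatings.
Those with Zane next to Maya: fuse the pair into one unit and seat 5 units around a circle — 2·(4)! = 48.
Subtracting, 120 − 48 = 72.

72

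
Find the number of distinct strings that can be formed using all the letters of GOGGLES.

840

Letter multiplicities in GOGGLES: E×1, G×3, L×1, O×1, S×1.
So there are 7! / (3!) = 840 distinguishable arrangements.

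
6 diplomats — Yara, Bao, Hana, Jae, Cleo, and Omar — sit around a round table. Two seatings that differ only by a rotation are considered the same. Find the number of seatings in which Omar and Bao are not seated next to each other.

All circular seatings of 6 people number (5)! = 120.
Those with Omar next to Bao: fuse the pair into one unit and seat 5 units around a circle — 2·(4)! = 48.
Subtracting, 120 − 48 = 72.

72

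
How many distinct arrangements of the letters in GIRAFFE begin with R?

Fix R in the first position and arrange the remaining 6 letters.
Those 6 letters have F appearing twice, giving (6)!/(2!) = 360.

360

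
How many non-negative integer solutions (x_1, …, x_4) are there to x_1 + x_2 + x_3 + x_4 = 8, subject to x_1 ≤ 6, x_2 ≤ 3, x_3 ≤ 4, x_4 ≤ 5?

By stars and bars, unrestricted non-negative solutions to x_1+…+x_4 = 8 number C(8+3,3) = 165.
Subtract solutions that violate a single cap (substitute x_i' = x_i − (cap_i+1)): x_1 ≥ 7 gives C(4,3) = 4; x_2 ≥ 4 gives C(7,3) = 35; x_3 ≥ 5 gives C(6,3) = 20; x_4 ≥ 6 gives C(5,3) = 10. Together 69.
No two caps can be exceeded simultaneously, so the pair terms are all 0.
By inclusion–exclusion the count is 165 − 69 + 0 = 96.

96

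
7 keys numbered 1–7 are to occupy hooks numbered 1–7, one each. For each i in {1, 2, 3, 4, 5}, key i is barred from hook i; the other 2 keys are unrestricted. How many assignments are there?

Let Aᵢ (for 1 ≤ i ≤ 5) be the placements that put key i in its forbidden hook. Any j of these fix j positions, leaving (7−j)! ways to fill the rest, and there are C(5,j) ways to pick which j.
By inclusion–exclusion, the number of valid placements is Σ_{j=0}^{5} (−1)^j C(5,j)·(7−j)!.
Computing: 5040 − 3600 + 1200 − 240 + 30 − 2 = 2428.

2428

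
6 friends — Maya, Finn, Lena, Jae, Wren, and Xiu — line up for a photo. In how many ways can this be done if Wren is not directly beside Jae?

480

There are 6! = 720 arrangements in all. If Wren and Jae are adjacent, merging them into one block gives 2·(5)! = 240 arrangements.
So 720 − 240 = 480 arrangements keep them apart.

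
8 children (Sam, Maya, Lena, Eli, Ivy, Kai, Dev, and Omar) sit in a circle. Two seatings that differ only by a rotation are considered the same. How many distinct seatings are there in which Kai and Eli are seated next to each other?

1440

Glue Kai and Eli into a block (2 internal orders). Seating 7 units around a circle gives (6)! arrangements.
So 2 × (6)! = 2 × 720 = 1440.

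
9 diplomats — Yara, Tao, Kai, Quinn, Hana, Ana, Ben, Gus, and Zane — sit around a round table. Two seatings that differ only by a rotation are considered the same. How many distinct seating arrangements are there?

Around a circle, 9 distinct people have 9!/9 = (8)! = 40320 rotationally distinct seatings.

40320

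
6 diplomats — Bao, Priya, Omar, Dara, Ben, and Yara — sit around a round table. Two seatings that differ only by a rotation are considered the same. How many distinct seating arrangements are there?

Around a circle, 6 distinct people have 6!/6 = (5)! = 120 rotationally distinct seatings.

120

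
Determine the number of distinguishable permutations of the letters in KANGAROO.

KANGAROO has 8 letters with A appearing twice and O appearing twice.
The number of distinct arrangements is 8!/(2!·2!) = 40320/4 = 10080.

10080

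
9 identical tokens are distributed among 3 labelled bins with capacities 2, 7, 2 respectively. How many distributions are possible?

Without the upper bounds there are C(11,2) = 55 ways to split 9 among 3 bins.
Subtract solutions that violate a single cap (substitute x_i' = x_i − (cap_i+1)): x_1 ≥ 3 gives C(8,2) = 28; x_2 ≥ 8 gives C(3,2) = 3; x_3 ≥ 3 gives C(8,2) = 28. Together 59.
Add back pairs where two caps are both exceeded: 0 + 10 + 0 = 10.
By inclusion–exclusion the count is 55 − 59 + 10 = 6.

6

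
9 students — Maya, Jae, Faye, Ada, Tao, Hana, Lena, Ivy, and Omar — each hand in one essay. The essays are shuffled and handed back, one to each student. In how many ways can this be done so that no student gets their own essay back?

133496

Count assignments avoiding every fixed point. For any j of the 9 students fixed to their own essay, the other 9−j can be arranged in (9−j)! ways.
By inclusion–exclusion this is Σ_{j=0}^{9} (−1)^j C(9,j)·(9−j)!.
Computing: 362880 − 362880 + 181440 − 60480 + 15120 − 3024 + 504 − 72 + 9 − 1 = 133496.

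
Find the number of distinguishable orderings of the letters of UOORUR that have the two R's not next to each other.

60

There are 6!/(2!·2!·2!) = 90 arrangements of UOORUR in total.
Arrangements with the R's together: treat RR as one letter, giving (5)!/(2!·2!) = 30.
Subtracting, 90 − 30 = 60 arrangements keep the R's apart.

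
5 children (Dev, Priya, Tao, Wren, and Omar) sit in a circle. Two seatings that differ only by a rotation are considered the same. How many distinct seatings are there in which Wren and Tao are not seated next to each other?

12

Without the restriction there are (4)! = 24 seatings.
Those with Wren next to Tao: fuse the pair into one unit and seat 4 units around a circle — 2·(3)! = 12.
Subtracting, 24 − 12 = 12.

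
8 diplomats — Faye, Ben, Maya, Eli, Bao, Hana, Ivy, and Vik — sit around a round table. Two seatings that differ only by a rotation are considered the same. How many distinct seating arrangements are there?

Around a circle, 8 distinct people have 8!/8 = (7)! = 5040 rotationally distinct seatings.

5040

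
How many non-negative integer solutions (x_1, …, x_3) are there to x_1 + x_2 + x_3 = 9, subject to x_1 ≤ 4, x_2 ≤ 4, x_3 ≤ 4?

10

By stars and bars, unrestricted non-negative solutions to x_1+…+x_3 = 9 number C(9+2,2) = 55.
Subtract solutions that violate a single cap (substitute x_i' = x_i − (cap_i+1)): x_1 ≥ 5 gives C(6,2) = 15; x_2 ≥ 5 gives C(6,2) = 15; x_3 ≥ 5 gives C(6,2) = 15. Together 45.
No two caps can be exceeded simultaneously, so the pair terms are all 0.
By inclusion–exclusion the count is 55 − 45 + 0 = 10.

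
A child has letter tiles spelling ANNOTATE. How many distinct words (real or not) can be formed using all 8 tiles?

5040

The 8 letters of ANNOTATE have repeats: A appearing twice, N appearing twice, and T appearing twice.
Dividing 8! = 40320 by 2!·2!·2! = 8 for the repeated letters gives 5040.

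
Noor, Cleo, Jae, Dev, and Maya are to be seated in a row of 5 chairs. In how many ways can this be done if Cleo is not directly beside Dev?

Of the 5! = 120 arrangements, those with Cleo and Dev adjacent number 2 × 4! = 48 (treat the pair as a block with 2 internal orders).
So 120 − 48 = 72 arrangements keep them apart.

72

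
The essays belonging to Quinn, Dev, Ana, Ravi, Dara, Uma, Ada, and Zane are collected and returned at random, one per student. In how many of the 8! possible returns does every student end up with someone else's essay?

14833

This is the derangement count D_8: permutations of 8 items with no fixed point.
By inclusion–exclusion this is Σ_{j=0}^{8} (−1)^j C(8,j)·(8−j)!.
Computing: 40320 − 40320 + 20160 − 6720 + 1680 − 336 + 56 − 8 + 1 = 14833.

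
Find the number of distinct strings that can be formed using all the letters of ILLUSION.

10080

ILLUSION has 8 letters with I appearing twice and L appearing twice.
Dividing 8! = 40320 by 2!·2! = 4 for the repeated letters gives 10080.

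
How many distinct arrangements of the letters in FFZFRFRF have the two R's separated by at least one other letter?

126

There are 8!/(5!·2!) = 168 arrangements of FFZFRFRF in total.
If the two R's are adjacent, glue them into one block, leaving 7 items to arrange: (7)!/(5!) = 42 ways.
Hence 168 − 42 = 126.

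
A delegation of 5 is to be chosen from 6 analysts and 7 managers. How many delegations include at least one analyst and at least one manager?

With no constraint there are C(13,5) = 1287 possible selections.
Subtract selections that omit an entire group: no analysts → C(7,5) = 21; no managers → C(6,5) = 6.
Both groups omitted at once is impossible, so 1287 − 27 = 1260.

1260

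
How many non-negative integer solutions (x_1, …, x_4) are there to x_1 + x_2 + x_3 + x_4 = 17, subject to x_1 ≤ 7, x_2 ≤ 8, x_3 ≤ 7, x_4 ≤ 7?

330

Ignoring the caps, the number of non-negative solutions to x_1+…+x_4 = 17 is C(20,3) = 1140.
Subtract solutions that violate a single cap (substitute x_i' = x_i − (cap_i+1)): x_1 ≥ 8 gives C(12,3) = 220; x_2 ≥ 9 gives C(11,3) = 165; x_3 ≥ 8 gives C(12,3) = 220; x_4 ≥ 8 gives C(12,3) = 220. Together 825.
Add back pairs where two caps are both exceeded: 1 + 4 + 4 + 1 + 1 + 4 = 15.
By inclusion–exclusion the count is 1140 − 825 + 15 = 330.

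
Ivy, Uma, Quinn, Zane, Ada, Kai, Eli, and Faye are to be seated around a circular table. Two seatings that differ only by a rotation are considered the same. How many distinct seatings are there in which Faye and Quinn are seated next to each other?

1440

Glue Faye and Quinn into a block (2 internal orders). Seating 7 units around a circle gives (6)! arrangements.
So 2 × (6)! = 2 × 720 = 1440.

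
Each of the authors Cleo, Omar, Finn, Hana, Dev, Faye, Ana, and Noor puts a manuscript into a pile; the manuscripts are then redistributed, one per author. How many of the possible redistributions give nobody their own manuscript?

Let Aᵢ be the assignments in which author i gets their own manuscript. We want the size of the complement of A₁∪…∪A_8.
By inclusion–exclusion this is Σ_{j=0}^{8} (−1)^j C(8,j)·(8−j)!.
Computing: 40320 − 40320 + 20160 − 6720 + 1680 − 336 + 56 − 8 + 1 = 14833.

14833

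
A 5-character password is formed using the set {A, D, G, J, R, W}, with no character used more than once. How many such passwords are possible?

720

Choose and order 5 of the 6 symbols: the first character has 6 options, the next 5, and so on down to 2.
That product is 6 × 5 × 4 × 3 × 2 = 720.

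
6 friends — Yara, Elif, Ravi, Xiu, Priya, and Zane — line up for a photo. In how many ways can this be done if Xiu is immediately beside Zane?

Treat {Xiu, Zane} as a single unit. There are 5 units to order, and the pair itself can be ordered 2 ways.
That gives 2 × 5! = 2 × 120 = 240.

240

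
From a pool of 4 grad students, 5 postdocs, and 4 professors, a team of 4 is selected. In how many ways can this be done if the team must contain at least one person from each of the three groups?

400

Total 4-person selections from all 13: C(13,4) = 715.
Subtract selections that omit an entire group: no grad students → C(9,4) = 126; no postdocs → C(8,4) = 70; no professors → C(9,4) = 126.
Add back selections omitting two groups (i.e. drawn from a single group): C(4,4) + C(5,4) + C(4,4) = 7.
By inclusion–exclusion: 715 − 322 + 7 = 400.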